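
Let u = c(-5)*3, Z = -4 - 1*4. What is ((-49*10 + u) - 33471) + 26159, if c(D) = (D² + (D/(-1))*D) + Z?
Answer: -7826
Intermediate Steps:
Z = -8 (Z = -4 - 4 = -8)
c(D) = -8 (c(D) = (D² + (D/(-1))*D) - 8 = (D² + (D*(-1))*D) - 8 = (D² + (-D)*D) - 8 = (D² - D²) - 8 = 0 - 8 = -8)
u = -24 (u = -8*3 = -24)
((-49*10 + u) - 33471) + 26159 = ((-49*10 - 24) - 33471) + 26159 = ((-490 - 24) - 33471) + 26159 = (-514 - 33471) + 26159 = -33985 + 26159 = -7826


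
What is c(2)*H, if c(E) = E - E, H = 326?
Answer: 0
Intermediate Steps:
c(E) = 0
c(2)*H = 0*326 = 0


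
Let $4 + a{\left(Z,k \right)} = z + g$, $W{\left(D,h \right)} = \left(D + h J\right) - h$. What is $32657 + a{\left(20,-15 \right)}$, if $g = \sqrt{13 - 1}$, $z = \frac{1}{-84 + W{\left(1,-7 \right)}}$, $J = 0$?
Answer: $\frac{2481627}{76} + 2 \sqrt{3} \approx 32656.0$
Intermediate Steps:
$W{\left(D,h \right)} = D - h$ ($W{\left(D,h \right)} = \left(D + h 0\right) - h = \left(D + 0\right) - h = D - h$)
$z = - \frac{1}{76}$ ($z = \frac{1}{-84 + \left(1 - -7\right)} = \frac{1}{-84 + \left(1 + 7\right)} = \frac{1}{-84 + 8} = \frac{1}{-76} = - \frac{1}{76} \approx -0.013158$)
$g = 2 \sqrt{3}$ ($g = \sqrt{12} = 2 \sqrt{3} \approx 3.4641$)
$a{\left(Z,k \right)} = - \frac{305}{76} + 2 \sqrt{3}$ ($a{\left(Z,k \right)} = -4 - \left(\frac{1}{76} - 2 \sqrt{3}\right) = - \frac{305}{76} + 2 \sqrt{3}$)
$32657 + a{\left(20,-15 \right)} = 32657 - \left(\frac{305}{76} - 2 \sqrt{3}\right) = \frac{2481627}{76} + 2 \sqrt{3}$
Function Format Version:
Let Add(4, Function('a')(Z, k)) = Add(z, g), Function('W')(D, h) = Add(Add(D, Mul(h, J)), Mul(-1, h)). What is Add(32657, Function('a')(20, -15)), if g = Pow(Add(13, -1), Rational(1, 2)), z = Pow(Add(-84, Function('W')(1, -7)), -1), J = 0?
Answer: Add(Rational(2481627, 76), Mul(2, Pow(3, Rational(1, 2)))) ≈ 32656.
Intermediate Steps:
Function('W')(D, h) = Add(D, Mul(-1, h)) (Function('W')(D, h) = Add(Add(D, Mul(h, 0)), Mul(-1, h)) = Add(Add(D, 0), Mul(-1, h)) = Add(D, Mul(-1, h)))
z = Rational(-1, 76) (z = Pow(Add(-84, Add(1, Mul(-1, -7))), -1) = Pow(Add(-84, Add(1, 7)), -1) = Pow(Add(-84, 8), -1) = Pow(-76, -1) = Rational(-1, 76) ≈ -0.013158)
g = Mul(2, Pow(3, Rational(1, 2))) (g = Pow(12, Rational(1, 2)) = Mul(2, Pow(3, Rational(1, 2))) ≈ 3.4641)
Function('a')(Z, k) = Add(Rational(-305, 76), Mul(2, Pow(3, Rational(1, 2)))) (Function('a')(Z, k) = Add(-4, Add(Rational(-1, 76), Mul(2, Pow(3, Rational(1, 2))))) = Add(Rational(-305, 76), Mul(2, Pow(3, Rational(1, 2)))))
Add(32657, Function('a')(20, -15)) = Add(32657, Add(Rational(-305, 76), Mul(2, Pow(3, Rational(1, 2))))) = Add(Rational(2481627, 76), Mul(2, Pow(3, Rational(1, 2))))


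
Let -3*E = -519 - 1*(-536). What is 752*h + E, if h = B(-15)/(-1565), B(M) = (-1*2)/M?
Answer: -44843/7825 ≈ -5.7307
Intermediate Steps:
B(M) = -2/M
h = -2/23475 (h = -2/(-15)/(-1565) = -2*(-1/15)*(-1/1565) = (2/15)*(-1/1565) = -2/23475 ≈ -8.5197e-5)
E = -17/3 (E = -(-519 - 1*(-536))/3 = -(-519 + 536)/3 = -1/3*17 = -17/3 ≈ -5.6667)
752*h + E = 752*(-2/23475) - 17/3 = -1504/23475 - 17/3 = -44843/7825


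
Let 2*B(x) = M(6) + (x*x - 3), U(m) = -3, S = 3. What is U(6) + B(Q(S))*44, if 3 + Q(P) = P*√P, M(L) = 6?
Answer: 855 - 396*√3 ≈ 169.11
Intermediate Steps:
Q(P) = -3 + P^(3/2) (Q(P) = -3 + P*√P = -3 + P^(3/2))
B(x) = 3/2 + x²/2 (B(x) = (6 + (x*x - 3))/2 = (6 + (x² - 3))/2 = (6 + (-3 + x²))/2 = (3 + x²)/2 = 3/2 + x²/2)
U(6) + B(Q(S))*44 = -3 + (3/2 + (-3 + 3^(3/2))²/2)*44 = -3 + (3/2 + (-3 + 3*√3)²/2)*44 = -3 + (66 + 22*(-3 + 3*√3)²) = 63 + 22*(-3 + 3*√3)²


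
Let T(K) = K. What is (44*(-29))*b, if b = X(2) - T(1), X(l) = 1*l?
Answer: -1276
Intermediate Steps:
X(l) = l
b = 1 (b = 2 - 1*1 = 2 - 1 = 1)
(44*(-29))*b = (44*(-29))*1 = -1276*1 = -1276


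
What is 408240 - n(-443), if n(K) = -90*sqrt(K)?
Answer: 408240 + 90*I*sqrt(443) ≈ 4.0824e+5 + 1894.3*I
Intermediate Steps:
408240 - n(-443) = 408240 - (-90)*sqrt(-443) = 408240 - (-90)*I*sqrt(443) = 408240 + 90*I*sqrt(443)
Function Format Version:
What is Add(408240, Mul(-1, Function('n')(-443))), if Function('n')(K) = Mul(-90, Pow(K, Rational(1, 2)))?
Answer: Add(408240, Mul(90, I, Pow(443, Rational(1, 2)))) ≈ Add(4.0824e+5, Mul(1894.3, I))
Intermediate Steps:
Add(408240, Mul(-1, Function('n')(-443))) = Add(408240, Mul(-1, Mul(-90, Pow(-443, Rational(1, 2))))) = Add(408240, Mul(-1, Mul(-90, Mul(I, Pow(443, Rational(1, 2)))))) = Add(408240, Mul(-1, Mul(-90, I, Pow(443, Rational(1, 2))))) = Add(408240, Mul(90, I, Pow(443, Rational(1, 2))))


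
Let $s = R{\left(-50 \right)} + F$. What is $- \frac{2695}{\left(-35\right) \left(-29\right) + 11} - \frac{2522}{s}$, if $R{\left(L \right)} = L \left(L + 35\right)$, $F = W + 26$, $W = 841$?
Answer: $- \frac{2315129}{553014} \approx -4.1864$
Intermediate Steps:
$F = 867$ ($F = 841 + 26 = 867$)
$R{\left(L \right)} = L \left(35 + L\right)$
$s = 1617$ ($s = - 50 \left(35 - 50\right) + 867 = \left(-50\right) \left(-15\right) + 867 = 750 + 867 = 1617$)
$- \frac{2695}{\left(-35\right) \left(-29\right) + 11} - \frac{2522}{s} = - \frac{2695}{\left(-35\right) \left(-29\right) + 11} - \frac{2522}{1617} = - \frac{2695}{1015 + 11} - \frac{2522}{1617} = - \frac{2695}{1026} - \frac{2522}{1617} = - \frac{2315129}{553014}$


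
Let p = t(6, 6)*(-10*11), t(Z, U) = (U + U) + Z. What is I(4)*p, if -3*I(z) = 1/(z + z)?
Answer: 165/2 ≈ 82.500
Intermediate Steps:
t(Z, U) = Z + 2*U (t(Z, U) = 2*U + Z = Z + 2*U)
I(z) = -1/(6*z) (I(z) = -1/(3*(z + z)) = -1/(2*z)/3 = -1/(6*z))
p = -1980 (p = (6 + 2*6)*(-10*11) = (6 + 12)*(-110) = 18*(-110) = -1980)
I(4)*p = -⅙/4*(-1980) = -⅙*¼*(-1980) = -1/24*(-1980) = 165/2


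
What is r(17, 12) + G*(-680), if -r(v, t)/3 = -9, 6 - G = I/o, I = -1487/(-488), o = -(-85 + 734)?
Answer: -160580612/39589 ≈ -4056.2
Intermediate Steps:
o = -649 (o = -1*649 = -649)
I = 1487/488 (I = -1487*(-1/488) = 1487/488 ≈ 3.0471)
G = 1901759/316712 (G = 6 - 1487/(488*(-649)) = 6 - 1487*(-1)/(488*649) = 6 - 1*(-1487/316712) = 6 + 1487/316712 = 1901759/316712 ≈ 6.0047)
r(v, t) = 27 (r(v, t) = -3*(-9) = 27)
r(17, 12) + G*(-680) = 27 + (1901759/316712)*(-680) = 27 - 161649515/39589 = -160580612/39589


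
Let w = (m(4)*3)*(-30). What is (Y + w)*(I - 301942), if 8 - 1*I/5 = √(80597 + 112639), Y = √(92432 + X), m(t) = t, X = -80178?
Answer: 2*(360 - √12254)*(150951 + 5*√48309) ≈ 7.5813e+7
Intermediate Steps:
Y = √12254 (Y = √(92432 - 80178) = √12254 ≈ 110.70)
I = 40 - 10*√48309 (I = 40 - 5*√(80597 + 112639) = 40 - 10*√48309 ≈ -2157.9)
w = -360 (w = (4*3)*(-30) = 12*(-30) = -360)
(Y + w)*(I - 301942) = (√12254 - 360)*((40 - 10*√48309) - 301942) = (-360 + √12254)*(-301902 - 10*√48309) = (-301902 - 10*√48309)*(-360 + √12254)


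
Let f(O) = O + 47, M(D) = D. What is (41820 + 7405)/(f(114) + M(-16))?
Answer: 9845/29 ≈ 339.48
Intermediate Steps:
f(O) = 47 + O
(41820 + 7405)/(f(114) + M(-16)) = (41820 + 7405)/((47 + 114) - 16) = 49225/(161 - 16) = 49225/145 = 49225*(1/145) = 9845/29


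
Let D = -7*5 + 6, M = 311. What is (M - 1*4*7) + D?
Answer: 254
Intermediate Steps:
D = -29 (D = -35 + 6 = -29)
(M - 1*4*7) + D = (311 - 1*4*7) - 29 = (311 - 4*7) - 29 = (311 - 28) - 29 = 283 - 29 = 254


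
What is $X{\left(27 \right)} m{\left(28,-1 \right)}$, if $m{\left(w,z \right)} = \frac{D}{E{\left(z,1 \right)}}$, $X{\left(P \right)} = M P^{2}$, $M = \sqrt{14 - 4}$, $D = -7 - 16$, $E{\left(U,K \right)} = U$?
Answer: $16767 \sqrt{10} \approx 53022.0$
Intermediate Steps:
$D = -23$ ($D = -7 - 16 = -23$)
$M = \sqrt{10} \approx 3.1623$
$X{\left(P \right)} = \sqrt{10} P^{2}$
$m{\left(w,z \right)} = - \frac{23}{z}$
$X{\left(27 \right)} m{\left(28,-1 \right)} = \sqrt{10} \cdot 27^{2} \left(- \frac{23}{-1}\right) = \sqrt{10} \cdot 729 \left(\left(-23\right) \left(-1\right)\right) = 729 \sqrt{10} \cdot 23 = 16767 \sqrt{10}$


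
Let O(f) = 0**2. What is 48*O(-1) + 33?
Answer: 33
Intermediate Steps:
O(f) = 0
48*O(-1) + 33 = 48*0 + 33 = 0 + 33 = 33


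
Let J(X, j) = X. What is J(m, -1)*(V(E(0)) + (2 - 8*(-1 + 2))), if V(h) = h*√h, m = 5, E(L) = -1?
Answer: -30 - 5*I ≈ -30.0 - 5.0*I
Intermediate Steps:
V(h) = h^(3/2)
J(m, -1)*(V(E(0)) + (2 - 8*(-1 + 2))) = 5*((-1)^(3/2) + (2 - 8*(-1 + 2))) = 5*(-I + (2 - 8)) = 5*(-I - 6) = 5*(-6 - I) = -30 - 5*I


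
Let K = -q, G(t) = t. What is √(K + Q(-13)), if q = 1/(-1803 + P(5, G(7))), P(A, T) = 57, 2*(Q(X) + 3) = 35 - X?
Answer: √7113398/582 ≈ 4.5826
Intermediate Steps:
Q(X) = 29/2 - X/2 (Q(X) = -3 + (35 - X)/2 = -3 + (35/2 - X/2) = 29/2 - X/2)
q = -1/1746 (q = 1/(-1803 + 57) = 1/(-1746) = -1/1746 ≈ -0.00057274)
K = 1/1746 (K = -1*(-1/1746) = 1/1746 ≈ 0.00057274)
√(K + Q(-13)) = √(1/1746 + (29/2 - ½*(-13))) = √(1/1746 + (29/2 + 13/2)) = √(1/1746 + 21) = √(36667/1746) = √7113398/582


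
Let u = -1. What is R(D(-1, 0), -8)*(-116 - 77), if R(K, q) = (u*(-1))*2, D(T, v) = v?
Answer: -386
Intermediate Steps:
R(K, q) = 2 (R(K, q) = -1*(-1)*2 = 1*2 = 2)
R(D(-1, 0), -8)*(-116 - 77) = 2*(-116 - 77) = 2*(-193) = -386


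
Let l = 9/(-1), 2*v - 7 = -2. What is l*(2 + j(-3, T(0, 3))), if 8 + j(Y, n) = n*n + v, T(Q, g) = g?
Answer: -99/2 ≈ -49.500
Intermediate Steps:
v = 5/2 (v = 7/2 + (1/2)*(-2) = 7/2 - 1 = 5/2 ≈ 2.5000)
j(Y, n) = -11/2 + n**2 (j(Y, n) = -8 + (n*n + 5/2) = -8 + (n**2 + 5/2) = -8 + (5/2 + n**2) = -11/2 + n**2)
l = -9 (l = 9*(-1) = -9)
l*(2 + j(-3, T(0, 3))) = -9*(2 + (-11/2 + 3**2)) = -9*(2 + (-11/2 + 9)) = -9*(2 + 7/2) = -9*11/2 = -99/2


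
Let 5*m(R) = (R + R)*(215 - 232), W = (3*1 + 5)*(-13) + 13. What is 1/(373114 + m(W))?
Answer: 5/1868664 ≈ 2.6757e-6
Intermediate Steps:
W = -91 (W = (3 + 5)*(-13) + 13 = 8*(-13) + 13 = -104 + 13 = -91)
m(R) = -34*R/5 (m(R) = ((R + R)*(215 - 232))/5 = ((2*R)*(-17))/5 = (-34*R)/5 = -34*R/5)
1/(373114 + m(W)) = 1/(373114 - 34/5*(-91)) = 1/(373114 + 3094/5) = 1/(1868664/5) = 5/1868664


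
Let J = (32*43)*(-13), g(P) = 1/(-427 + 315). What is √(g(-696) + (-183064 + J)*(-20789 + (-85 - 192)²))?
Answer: I*√8813143825927/28 ≈ 1.0602e+5*I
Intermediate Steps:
g(P) = -1/112 (g(P) = 1/(-112) = -1/112)
J = -17888 (J = 1376*(-13) = -17888)
√(g(-696) + (-183064 + J)*(-20789 + (-85 - 192)²)) = √(-1/112 + (-183064 - 17888)*(-20789 + (-85 - 192)²)) = √(-1/112 - 200952*(-20789 + (-277)²)) = √(-1/112 - 200952*(-20789 + 76729)) = √(-1/112 - 200952*55940) = √(-1/112 - 11241254880) = √(-1259020546561/112) = I*√8813143825927/28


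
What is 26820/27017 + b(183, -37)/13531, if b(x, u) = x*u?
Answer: 179969313/365567027 ≈ 0.49230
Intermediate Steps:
b(x, u) = u*x
26820/27017 + b(183, -37)/13531 = 26820/27017 - 37*183/13531 = 26820*(1/27017) - 6771*1/13531 = 26820/27017 - 6771/13531 = 179969313/365567027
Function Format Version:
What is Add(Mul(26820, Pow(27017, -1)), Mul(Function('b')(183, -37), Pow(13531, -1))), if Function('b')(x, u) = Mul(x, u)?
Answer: Rational(179969313, 365567027) ≈ 0.49230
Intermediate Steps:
Function('b')(x, u) = Mul(u, x)
Add(Mul(26820, Pow(27017, -1)), Mul(Function('b')(183, -37), Pow(13531, -1))) = Add(Mul(26820, Pow(27017, -1)), Mul(Mul(-37, 183), Pow(13531, -1))) = Add(Mul(26820, Rational(1, 27017)), Mul(-6771, Rational(1, 13531))) = Add(Rational(26820, 27017), Rational(-6771, 13531)) = Rational(179969313, 365567027)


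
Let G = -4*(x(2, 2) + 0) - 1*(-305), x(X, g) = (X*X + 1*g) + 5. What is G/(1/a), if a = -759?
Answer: -198099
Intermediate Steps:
x(X, g) = 5 + g + X² (x(X, g) = (X² + g) + 5 = (g + X²) + 5 = 5 + g + X²)
G = 261 (G = -4*((5 + 2 + 2²) + 0) - 1*(-305) = -4*((5 + 2 + 4) + 0) + 305 = -4*(11 + 0) + 305 = -4*11 + 305 = -44 + 305 = 261)
G/(1/a) = 261/(1/(-759)) = 261/(-1/759) = 261*(-759) = -198099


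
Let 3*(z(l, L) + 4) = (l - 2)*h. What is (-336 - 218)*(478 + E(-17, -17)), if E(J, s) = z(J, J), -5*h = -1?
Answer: -3928414/15 ≈ -2.6189e+5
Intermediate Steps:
h = ⅕ (h = -⅕*(-1) = ⅕ ≈ 0.20000)
z(l, L) = -62/15 + l/15 (z(l, L) = -4 + ((l - 2)*(⅕))/3 = -4 + ((-2 + l)*(⅕))/3 = -4 + (-⅖ + l/5)/3 = -4 + (-2/15 + l/15) = -62/15 + l/15)
E(J, s) = -62/15 + J/15
(-336 - 218)*(478 + E(-17, -17)) = (-336 - 218)*(478 + (-62/15 + (1/15)*(-17))) = -554*(478 + (-62/15 - 17/15)) = -554*(478 - 79/15) = -554*7091/15 = -3928414/15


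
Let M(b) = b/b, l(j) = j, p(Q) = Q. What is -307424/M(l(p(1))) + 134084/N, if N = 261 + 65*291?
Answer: -1473757135/4794 ≈ -3.0742e+5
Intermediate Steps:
N = 19176 (N = 261 + 18915 = 19176)
M(b) = 1
-307424/M(l(p(1))) + 134084/N = -307424/1 + 134084/19176 = -307424*1 + 134084*(1/19176) = -307424 + 33521/4794 = -1473757135/4794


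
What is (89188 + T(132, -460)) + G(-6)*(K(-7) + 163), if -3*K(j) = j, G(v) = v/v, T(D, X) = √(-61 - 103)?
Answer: 268060/3 + 2*I*√41 ≈ 89353.0 + 12.806*I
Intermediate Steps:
T(D, X) = 2*I*√41 (T(D, X) = √(-164) = 2*I*√41)
G(v) = 1
K(j) = -j/3
(89188 + T(132, -460)) + G(-6)*(K(-7) + 163) = (89188 + 2*I*√41) + 1*(-⅓*(-7) + 163) = (89188 + 2*I*√41) + 1*(7/3 + 163) = (89188 + 2*I*√41) + 1*(496/3) = (89188 + 2*I*√41) + 496/3 = 268060/3 + 2*I*√41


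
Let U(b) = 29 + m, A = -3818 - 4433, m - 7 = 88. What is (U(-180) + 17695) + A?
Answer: 9568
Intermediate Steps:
m = 95 (m = 7 + 88 = 95)
A = -8251
U(b) = 124 (U(b) = 29 + 95 = 124)
(U(-180) + 17695) + A = (124 + 17695) - 8251 = 17819 - 8251 = 9568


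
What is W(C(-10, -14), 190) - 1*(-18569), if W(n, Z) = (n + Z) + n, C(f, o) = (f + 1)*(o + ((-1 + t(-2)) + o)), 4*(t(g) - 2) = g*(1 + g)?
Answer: 19236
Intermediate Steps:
t(g) = 2 + g*(1 + g)/4 (t(g) = 2 + (g*(1 + g))/4 = 2 + g*(1 + g)/4)
C(f, o) = (1 + f)*(3/2 + 2*o) (C(f, o) = (f + 1)*(o + ((-1 + (2 + (¼)*(-2) + (¼)*(-2)²)) + o)) = (1 + f)*(o + ((-1 + (2 - ½ + (¼)*4)) + o)) = (1 + f)*(o + ((-1 + (2 - ½ + 1)) + o)) = (1 + f)*(o + ((-1 + 5/2) + o)) = (1 + f)*(o + (3/2 + o)) = (1 + f)*(3/2 + 2*o))
W(n, Z) = Z + 2*n (W(n, Z) = (Z + n) + n = Z + 2*n)
W(C(-10, -14), 190) - 1*(-18569) = (190 + 2*(3/2 + 2*(-14) + (3/2)*(-10) + 2*(-10)*(-14))) - 1*(-18569) = (190 + 2*(3/2 - 28 - 15 + 280)) + 18569 = (190 + 2*(477/2)) + 18569 = (190 + 477) + 18569 = 667 + 18569 = 19236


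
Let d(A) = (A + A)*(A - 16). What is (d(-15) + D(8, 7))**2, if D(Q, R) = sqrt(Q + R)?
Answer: (930 + sqrt(15))**2 ≈ 8.7212e+5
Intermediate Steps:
d(A) = 2*A*(-16 + A) (d(A) = (2*A)*(-16 + A) = 2*A*(-16 + A))
(d(-15) + D(8, 7))**2 = (2*(-15)*(-16 - 15) + sqrt(8 + 7))**2 = (2*(-15)*(-31) + sqrt(15))**2 = (930 + sqrt(15))**2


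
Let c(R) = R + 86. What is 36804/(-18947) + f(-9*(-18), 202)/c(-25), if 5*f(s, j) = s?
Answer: -8155806/5778835 ≈ -1.4113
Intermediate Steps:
c(R) = 86 + R
f(s, j) = s/5
36804/(-18947) + f(-9*(-18), 202)/c(-25) = 36804/(-18947) + ((-9*(-18))/5)/(86 - 25) = 36804*(-1/18947) + ((⅕)*162)/61 = -36804/18947 + (162/5)*(1/61) = -36804/18947 + 162/305 = -8155806/5778835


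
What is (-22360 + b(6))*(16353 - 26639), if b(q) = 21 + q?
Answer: 229717238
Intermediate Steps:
(-22360 + b(6))*(16353 - 26639) = (-22360 + (21 + 6))*(16353 - 26639) = (-22360 + 27)*(-10286) = -22333*(-10286) = 229717238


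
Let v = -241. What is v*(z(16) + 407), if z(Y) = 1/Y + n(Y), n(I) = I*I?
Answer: -2556769/16 ≈ -1.5980e+5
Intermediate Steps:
n(I) = I²
z(Y) = 1/Y + Y²
v*(z(16) + 407) = -241*((1 + 16³)/16 + 407) = -241*((1 + 4096)/16 + 407) = -241*((1/16)*4097 + 407) = -241*(4097/16 + 407) = -241*10609/16 = -2556769/16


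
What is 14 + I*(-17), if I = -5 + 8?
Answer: -37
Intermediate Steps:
I = 3
14 + I*(-17) = 14 + 3*(-17) = 14 - 51 = -37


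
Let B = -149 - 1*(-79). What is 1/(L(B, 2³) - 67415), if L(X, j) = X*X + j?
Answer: -1/62507 ≈ -1.5998e-5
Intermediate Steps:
B = -70 (B = -149 + 79 = -70)
L(X, j) = j + X² (L(X, j) = X² + j = j + X²)
1/(L(B, 2³) - 67415) = 1/((2³ + (-70)²) - 67415) = 1/((8 + 4900) - 67415) = 1/(4908 - 67415) = 1/(-62507) = -1/62507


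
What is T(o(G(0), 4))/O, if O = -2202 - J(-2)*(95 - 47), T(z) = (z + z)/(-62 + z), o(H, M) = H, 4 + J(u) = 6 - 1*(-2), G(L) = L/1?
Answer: 0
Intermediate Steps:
G(L) = L (G(L) = L*1 = L)
J(u) = 4 (J(u) = -4 + (6 - 1*(-2)) = -4 + (6 + 2) = -4 + 8 = 4)
T(z) = 2*z/(-62 + z) (T(z) = (2*z)/(-62 + z) = 2*z/(-62 + z))
O = -2394 (O = -2202 - 4*(95 - 47) = -2202 - 4*48 = -2202 - 1*192 = -2202 - 192 = -2394)
T(o(G(0), 4))/O = (2*0/(-62 + 0))/(-2394) = (2*0/(-62))*(-1/2394) = (2*0*(-1/62))*(-1/2394) = 0*(-1/2394) = 0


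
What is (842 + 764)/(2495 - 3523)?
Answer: -803/514 ≈ -1.5623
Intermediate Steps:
(842 + 764)/(2495 - 3523) = 1606/(-1028) = 1606*(-1/1028) = -803/514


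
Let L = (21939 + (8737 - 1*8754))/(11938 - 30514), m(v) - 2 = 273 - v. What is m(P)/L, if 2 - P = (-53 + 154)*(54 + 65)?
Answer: -114168096/10961 ≈ -10416.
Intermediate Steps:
P = -12017 (P = 2 - (-53 + 154)*(54 + 65) = 2 - 101*119 = 2 - 1*12019 = 2 - 12019 = -12017)
m(v) = 275 - v (m(v) = 2 + (273 - v) = 275 - v)
L = -10961/9288 (L = (21939 + (8737 - 8754))/(-18576) = (21939 - 17)*(-1/18576) = 21922*(-1/18576) = -10961/9288 ≈ -1.1801)
m(P)/L = (275 - 1*(-12017))/(-10961/9288) = (275 + 12017)*(-9288/10961) = 12292*(-9288/10961) = -114168096/10961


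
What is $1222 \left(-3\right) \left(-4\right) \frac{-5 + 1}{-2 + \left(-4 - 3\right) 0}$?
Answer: $29328$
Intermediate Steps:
$1222 \left(-3\right) \left(-4\right) \frac{-5 + 1}{-2 + \left(-4 - 3\right) 0} = 1222 \cdot 12 \left(- \frac{4}{-2 - 0}\right) = 1222 \cdot 12 \left(- \frac{4}{-2 + 0}\right) = 1222 \cdot 12 \left(- \frac{4}{-2}\right) = 1222 \cdot 12 \left(\left(-4\right) \left(- \frac{1}{2}\right)\right) = 1222 \cdot 12 \cdot 2 = 1222 \cdot 24 = 29328$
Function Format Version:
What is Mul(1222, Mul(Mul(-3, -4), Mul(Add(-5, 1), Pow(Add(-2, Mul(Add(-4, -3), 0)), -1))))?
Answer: 29328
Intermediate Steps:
Mul(1222, Mul(Mul(-3, -4), Mul(Add(-5, 1), Pow(Add(-2, Mul(Add(-4, -3), 0)), -1)))) = Mul(1222, Mul(12, Mul(-4, Pow(Add(-2, Mul(-7, 0)), -1)))) = Mul(1222, Mul(12, Mul(-4, Pow(Add(-2, 0), -1)))) = Mul(1222, Mul(12, Mul(-4, Pow(-2, -1)))) = Mul(1222, Mul(12, Mul(-4, Rational(-1, 2)))) = Mul(1222, Mul(12, 2)) = Mul(1222, 24) = 29328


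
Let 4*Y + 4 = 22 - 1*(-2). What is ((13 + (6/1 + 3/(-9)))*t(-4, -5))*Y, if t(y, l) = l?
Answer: -1400/3 ≈ -466.67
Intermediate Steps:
Y = 5 (Y = -1 + (22 - 1*(-2))/4 = -1 + (22 + 2)/4 = -1 + (¼)*24 = -1 + 6 = 5)
((13 + (6/1 + 3/(-9)))*t(-4, -5))*Y = ((13 + (6/1 + 3/(-9)))*(-5))*5 = ((13 + (6*1 + 3*(-⅑)))*(-5))*5 = ((13 + (6 - ⅓))*(-5))*5 = ((13 + 17/3)*(-5))*5 = ((56/3)*(-5))*5 = -280/3*5 = -1400/3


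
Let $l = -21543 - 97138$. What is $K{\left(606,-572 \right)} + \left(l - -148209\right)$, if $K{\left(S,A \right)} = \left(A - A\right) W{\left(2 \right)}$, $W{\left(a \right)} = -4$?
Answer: $29528$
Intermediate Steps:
$l = -118681$ ($l = -21543 - 97138 = -118681$)
$K{\left(S,A \right)} = 0$ ($K{\left(S,A \right)} = \left(A - A\right) \left(-4\right) = 0 \left(-4\right) = 0$)
$K{\left(606,-572 \right)} + \left(l - -148209\right) = 0 - -29528 = 0 + \left(-118681 + 148209\right) = 0 + 29528 = 29528$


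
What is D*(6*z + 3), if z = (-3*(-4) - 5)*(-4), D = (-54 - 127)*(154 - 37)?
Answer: 3494205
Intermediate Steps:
D = -21177 (D = -181*117 = -21177)
z = -28 (z = (12 - 5)*(-4) = 7*(-4) = -28)
D*(6*z + 3) = -21177*(6*(-28) + 3) = -21177*(-168 + 3) = -21177*(-165) = 3494205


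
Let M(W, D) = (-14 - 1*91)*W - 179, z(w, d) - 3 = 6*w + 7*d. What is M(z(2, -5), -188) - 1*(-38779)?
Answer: 40700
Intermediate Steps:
z(w, d) = 3 + 6*w + 7*d (z(w, d) = 3 + (6*w + 7*d) = 3 + 6*w + 7*d)
M(W, D) = -179 - 105*W (M(W, D) = (-14 - 91)*W - 179 = -105*W - 179 = -179 - 105*W)
M(z(2, -5), -188) - 1*(-38779) = (-179 - 105*(3 + 6*2 + 7*(-5))) - 1*(-38779) = (-179 - 105*(3 + 12 - 35)) + 38779 = (-179 - 105*(-20)) + 38779 = (-179 + 2100) + 38779 = 1921 + 38779 = 40700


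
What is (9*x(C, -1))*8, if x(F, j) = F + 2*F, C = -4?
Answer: -864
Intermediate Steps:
x(F, j) = 3*F
(9*x(C, -1))*8 = (9*(3*(-4)))*8 = (9*(-12))*8 = -108*8 = -864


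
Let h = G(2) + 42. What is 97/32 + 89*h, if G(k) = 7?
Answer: 139649/32 ≈ 4364.0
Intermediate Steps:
h = 49 (h = 7 + 42 = 49)
97/32 + 89*h = 97/32 + 89*49 = 97*(1/32) + 4361 = 97/32 + 4361 = 139649/32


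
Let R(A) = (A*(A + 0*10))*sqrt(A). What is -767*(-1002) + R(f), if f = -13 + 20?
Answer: 768534 + 49*sqrt(7) ≈ 7.6866e+5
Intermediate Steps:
f = 7
R(A) = A**(5/2) (R(A) = (A*(A + 0))*sqrt(A) = (A*A)*sqrt(A) = A**2*sqrt(A) = A**(5/2))
-767*(-1002) + R(f) = -767*(-1002) + 7**(5/2) = 768534 + 49*sqrt(7)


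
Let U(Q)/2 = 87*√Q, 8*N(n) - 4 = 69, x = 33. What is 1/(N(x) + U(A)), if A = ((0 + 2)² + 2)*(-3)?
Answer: 584/34883281 - 33408*I*√2/34883281 ≈ 1.6742e-5 - 0.0013544*I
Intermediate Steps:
N(n) = 73/8 (N(n) = ½ + (⅛)*69 = ½ + 69/8 = 73/8)
A = -18 (A = (2² + 2)*(-3) = (4 + 2)*(-3) = 6*(-3) = -18)
U(Q) = 174*√Q (U(Q) = 2*(87*√Q) = 174*√Q)
1/(N(x) + U(A)) = 1/(73/8 + 174*√(-18)) = 1/(73/8 + 174*(3*I*√2)) = 1/(73/8 + 522*I*√2)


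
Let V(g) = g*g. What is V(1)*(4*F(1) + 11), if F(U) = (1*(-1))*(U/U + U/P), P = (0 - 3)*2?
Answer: 23/3 ≈ 7.6667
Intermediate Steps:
P = -6 (P = -3*2 = -6)
V(g) = g²
F(U) = -1 + U/6 (F(U) = (1*(-1))*(U/U + U/(-6)) = -(1 + U*(-⅙)) = -(1 - U/6) = -1 + U/6)
V(1)*(4*F(1) + 11) = 1²*(4*(-1 + (⅙)*1) + 11) = 1*(4*(-1 + ⅙) + 11) = 1*(4*(-⅚) + 11) = 1*(-10/3 + 11) = 1*(23/3) = 23/3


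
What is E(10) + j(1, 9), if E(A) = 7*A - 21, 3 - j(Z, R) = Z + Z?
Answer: 50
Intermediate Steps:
j(Z, R) = 3 - 2*Z (j(Z, R) = 3 - (Z + Z) = 3 - 2*Z)
E(A) = -21 + 7*A
E(10) + j(1, 9) = (-21 + 7*10) + (3 - 2*1) = (-21 + 70) + (3 - 2) = 49 + 1 = 50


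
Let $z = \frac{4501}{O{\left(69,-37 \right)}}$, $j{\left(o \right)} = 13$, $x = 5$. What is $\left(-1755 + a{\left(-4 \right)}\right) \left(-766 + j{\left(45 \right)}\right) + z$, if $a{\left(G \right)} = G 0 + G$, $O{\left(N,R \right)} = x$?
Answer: $\frac{6627136}{5} \approx 1.3254 \cdot 10^{6}$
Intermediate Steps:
$O{\left(N,R \right)} = 5$
$a{\left(G \right)} = G$ ($a{\left(G \right)} = 0 + G = G$)
$z = \frac{4501}{5} \approx 900.2$
$\left(-1755 + a{\left(-4 \right)}\right) \left(-766 + j{\left(45 \right)}\right) + z = \left(-1755 - 4\right) \left(-766 + 13\right) + \frac{4501}{5} = \left(-1759\right) \left(-753\right) + \frac{4501}{5} = 1324527 + \frac{4501}{5} = \frac{6627136}{5}$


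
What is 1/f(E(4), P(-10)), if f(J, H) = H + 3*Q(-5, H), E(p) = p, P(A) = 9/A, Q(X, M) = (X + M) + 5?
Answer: -5/18 ≈ -0.27778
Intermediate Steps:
Q(X, M) = 5 + M + X (Q(X, M) = (M + X) + 5 = 5 + M + X)
f(J, H) = 4*H (f(J, H) = H + 3*(5 + H - 5) = H + 3*H = 4*H)
1/f(E(4), P(-10)) = 1/(4*(9/(-10))) = 1/(4*(9*(-⅒))) = 1/(4*(-9/10)) = 1/(-18/5) = -5/18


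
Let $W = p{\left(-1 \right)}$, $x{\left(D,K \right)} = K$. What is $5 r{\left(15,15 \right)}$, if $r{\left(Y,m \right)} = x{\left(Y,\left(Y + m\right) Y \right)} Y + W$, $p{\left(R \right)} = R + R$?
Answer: $33740$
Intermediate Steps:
$p{\left(R \right)} = 2 R$
$W = -2$ ($W = 2 \left(-1\right) = -2$)
$r{\left(Y,m \right)} = -2 + Y^{2} \left(Y + m\right)$ ($r{\left(Y,m \right)} = \left(Y + m\right) Y Y - 2 = Y \left(Y + m\right) Y - 2 = Y^{2} \left(Y + m\right) - 2 = -2 + Y^{2} \left(Y + m\right)$)
$5 r{\left(15,15 \right)} = 5 \left(-2 + 15^{2} \left(15 + 15\right)\right) = 5 \left(-2 + 225 \cdot 30\right) = 5 \left(-2 + 6750\right) = 5 \cdot 6748 = 33740$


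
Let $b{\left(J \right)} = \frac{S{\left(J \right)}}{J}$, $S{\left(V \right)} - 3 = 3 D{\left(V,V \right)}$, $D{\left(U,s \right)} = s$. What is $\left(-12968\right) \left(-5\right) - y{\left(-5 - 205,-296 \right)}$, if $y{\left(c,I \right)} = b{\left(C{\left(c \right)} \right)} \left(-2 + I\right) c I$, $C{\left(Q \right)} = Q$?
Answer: $55371256$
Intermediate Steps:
$S{\left(V \right)} = 3 + 3 V$
$b{\left(J \right)} = \frac{3 + 3 J}{J}$
$y{\left(c,I \right)} = I c \left(-2 + I\right) \left(3 + \frac{3}{c}\right)$ ($y{\left(c,I \right)} = \left(3 + \frac{3}{c}\right) \left(-2 + I\right) c I = \left(3 + \frac{3}{c}\right) c \left(-2 + I\right) I = c \left(-2 + I\right) \left(3 + \frac{3}{c}\right) I = I c \left(-2 + I\right) \left(3 + \frac{3}{c}\right)$)
$\left(-12968\right) \left(-5\right) - y{\left(-5 - 205,-296 \right)} = \left(-12968\right) \left(-5\right) - 3 \left(-296\right) \left(1 - 210\right) \left(-2 - 296\right) = 64840 - 3 \left(-296\right) \left(1 - 210\right) \left(-298\right) = 64840 - 3 \left(-296\right) \left(-209\right) \left(-298\right) = 64840 - -55306416 = 64840 + 55306416 = 55371256$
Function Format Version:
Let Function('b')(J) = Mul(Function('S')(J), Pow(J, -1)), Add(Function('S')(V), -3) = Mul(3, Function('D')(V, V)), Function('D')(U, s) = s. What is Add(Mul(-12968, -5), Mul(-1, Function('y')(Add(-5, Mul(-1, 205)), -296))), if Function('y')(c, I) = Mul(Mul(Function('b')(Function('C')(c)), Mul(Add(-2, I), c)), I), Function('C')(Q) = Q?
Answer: 55371256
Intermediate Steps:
Function('S')(V) = Add(3, Mul(3, V))
Function('b')(J) = Mul(Pow(J, -1), Add(3, Mul(3, J))) (Function('b')(J) = Mul(Add(3, Mul(3, J)), Pow(J, -1)) = Mul(Pow(J, -1), Add(3, Mul(3, J))))
Function('y')(c, I) = Mul(I, c, Add(-2, I), Add(3, Mul(3, Pow(c, -1)))) (Function('y')(c, I) = Mul(Mul(Add(3, Mul(3, Pow(c, -1))), Mul(Add(-2, I), c)), I) = Mul(Mul(Add(3, Mul(3, Pow(c, -1))), Mul(c, Add(-2, I))), I) = Mul(Mul(c, Add(-2, I), Add(3, Mul(3, Pow(c, -1)))), I) = Mul(I, c, Add(-2, I), Add(3, Mul(3, Pow(c, -1)))))
Add(Mul(-12968, -5), Mul(-1, Function('y')(Add(-5, Mul(-1, 205)), -296))) = Add(Mul(-12968, -5), Mul(-1, Mul(3, -296, Add(1, Add(-5, Mul(-1, 205))), Add(-2, -296)))) = Add(64840, Mul(-1, Mul(3, -296, Add(1, Add(-5, -205)), -298))) = Add(64840, Mul(-1, Mul(3, -296, Add(1, -210), -298))) = Add(64840, Mul(-1, Mul(3, -296, -209, -298))) = Add(64840, Mul(-1, -55306416)) = Add(64840, 55306416) = 55371256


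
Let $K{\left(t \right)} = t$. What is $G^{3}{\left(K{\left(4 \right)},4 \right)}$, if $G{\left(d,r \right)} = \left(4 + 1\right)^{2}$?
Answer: $15625$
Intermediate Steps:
$G{\left(d,r \right)} = 25$ ($G{\left(d,r \right)} = 5^{2} = 25$)
$G^{3}{\left(K{\left(4 \right)},4 \right)} = 25^{3} = 15625$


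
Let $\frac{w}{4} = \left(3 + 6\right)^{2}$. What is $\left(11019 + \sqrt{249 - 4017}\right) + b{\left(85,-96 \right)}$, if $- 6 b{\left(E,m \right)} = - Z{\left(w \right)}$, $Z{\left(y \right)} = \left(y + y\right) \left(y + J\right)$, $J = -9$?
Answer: $45039 + 2 i \sqrt{942} \approx 45039.0 + 61.384 i$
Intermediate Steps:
$w = 324$ ($w = 4 \left(3 + 6\right)^{2} = 4 \cdot 9^{2} = 4 \cdot 81 = 324$)
$Z{\left(y \right)} = 2 y \left(-9 + y\right)$ ($Z{\left(y \right)} = \left(y + y\right) \left(y - 9\right) = 2 y \left(-9 + y\right)$)
$b{\left(E,m \right)} = 34020$ ($b{\left(E,m \right)} = - \frac{\left(-1\right) 2 \cdot 324 \left(-9 + 324\right)}{6} = - \frac{\left(-1\right) 2 \cdot 324 \cdot 315}{6} = - \frac{\left(-1\right) 204120}{6} = \left(- \frac{1}{6}\right) \left(-204120\right) = 34020$)
$\left(11019 + \sqrt{249 - 4017}\right) + b{\left(85,-96 \right)} = \left(11019 + \sqrt{249 - 4017}\right) + 34020 = \left(11019 + \sqrt{-3768}\right) + 34020 = \left(11019 + 2 i \sqrt{942}\right) + 34020 = 45039 + 2 i \sqrt{942}$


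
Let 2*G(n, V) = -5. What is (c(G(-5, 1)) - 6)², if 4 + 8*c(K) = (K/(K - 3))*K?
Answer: 1366561/30976 ≈ 44.117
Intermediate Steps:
G(n, V) = -5/2 (G(n, V) = (½)*(-5) = -5/2)
c(K) = -½ + K²/(8*(-3 + K)) (c(K) = -½ + ((K/(K - 3))*K)/8 = -½ + ((K/(-3 + K))*K)/8 = -½ + (K²/(-3 + K))/8 = -½ + K²/(8*(-3 + K)))
(c(G(-5, 1)) - 6)² = ((12 + (-5/2)² - 4*(-5/2))/(8*(-3 - 5/2)) - 6)² = ((12 + 25/4 + 10)/(8*(-11/2)) - 6)² = ((⅛)*(-2/11)*(113/4) - 6)² = (-113/176 - 6)² = (-1169/176)² = 1366561/30976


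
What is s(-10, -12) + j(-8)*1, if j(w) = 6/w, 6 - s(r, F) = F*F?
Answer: -555/4 ≈ -138.75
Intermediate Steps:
s(r, F) = 6 - F**2 (s(r, F) = 6 - F*F = 6 - F**2)
s(-10, -12) + j(-8)*1 = (6 - 1*(-12)**2) + (6/(-8))*1 = (6 - 1*144) + (6*(-1/8))*1 = (6 - 144) - 3/4*1 = -138 - 3/4 = -555/4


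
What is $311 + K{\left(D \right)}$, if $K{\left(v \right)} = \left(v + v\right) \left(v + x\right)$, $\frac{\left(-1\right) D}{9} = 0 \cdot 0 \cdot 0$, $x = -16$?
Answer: $311$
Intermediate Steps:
$D = 0$ ($D = - 9 \cdot 0 \cdot 0 \cdot 0 = - 9 \cdot 0 \cdot 0 = \left(-9\right) 0 = 0$)
$K{\left(v \right)} = 2 v \left(-16 + v\right)$ ($K{\left(v \right)} = \left(v + v\right) \left(v - 16\right) = 2 v \left(-16 + v\right)$)
$311 + K{\left(D \right)} = 311 + 2 \cdot 0 \left(-16 + 0\right) = 311 + 2 \cdot 0 \left(-16\right) = 311 + 0 = 311$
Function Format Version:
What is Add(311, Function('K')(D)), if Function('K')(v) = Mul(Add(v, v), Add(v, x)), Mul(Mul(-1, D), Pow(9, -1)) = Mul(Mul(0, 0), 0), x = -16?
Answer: 311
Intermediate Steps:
D = 0 (D = Mul(-9, Mul(Mul(0, 0), 0)) = Mul(-9, Mul(0, 0)) = Mul(-9, 0) = 0)
Function('K')(v) = Mul(2, v, Add(-16, v)) (Function('K')(v) = Mul(Add(v, v), Add(v, -16)) = Mul(Mul(2, v), Add(-16, v)) = Mul(2, v, Add(-16, v)))
Add(311, Function('K')(D)) = Add(311, Mul(2, 0, Add(-16, 0))) = Add(311, Mul(2, 0, -16)) = Add(311, 0) = 311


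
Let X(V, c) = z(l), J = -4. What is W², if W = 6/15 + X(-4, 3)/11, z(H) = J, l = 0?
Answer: 4/3025 ≈ 0.0013223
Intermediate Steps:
z(H) = -4
X(V, c) = -4
W = 2/55 (W = 6/15 - 4/11 = 6*(1/15) - 4*1/11 = ⅖ - 4/11 = 2/55 ≈ 0.036364)
W² = (2/55)² = 4/3025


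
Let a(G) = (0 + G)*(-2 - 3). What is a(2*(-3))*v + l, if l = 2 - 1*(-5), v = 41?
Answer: 1237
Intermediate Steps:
a(G) = -5*G (a(G) = G*(-5) = -5*G)
l = 7 (l = 2 + 5 = 7)
a(2*(-3))*v + l = -10*(-3)*41 + 7 = -5*(-6)*41 + 7 = 30*41 + 7 = 1230 + 7 = 1237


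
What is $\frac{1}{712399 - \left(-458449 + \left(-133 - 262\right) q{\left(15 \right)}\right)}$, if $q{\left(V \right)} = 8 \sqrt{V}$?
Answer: $\frac{36589}{42835476722} - \frac{395 \sqrt{15}}{171341906888} \approx 8.4525 \cdot 10^{-7}$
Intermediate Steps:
$\frac{1}{712399 - \left(-458449 + \left(-133 - 262\right) q{\left(15 \right)}\right)} = \frac{1}{712399 + \left(458449 - \left(-133 - 262\right) 8 \sqrt{15}\right)} = \frac{1}{712399 + \left(458449 - - 395 \cdot 8 \sqrt{15}\right)} = \frac{1}{712399 + \left(458449 - - 3160 \sqrt{15}\right)} = \frac{1}{712399 + \left(458449 + 3160 \sqrt{15}\right)} = \frac{1}{1170848 + 3160 \sqrt{15}}$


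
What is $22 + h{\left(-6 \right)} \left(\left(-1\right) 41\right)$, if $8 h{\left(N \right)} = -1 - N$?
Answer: $- \frac{29}{8} \approx -3.625$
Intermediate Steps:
$h{\left(N \right)} = - \frac{1}{8} - \frac{N}{8}$ ($h{\left(N \right)} = \frac{-1 - N}{8} = - \frac{1}{8} - \frac{N}{8}$)
$22 + h{\left(-6 \right)} \left(\left(-1\right) 41\right) = 22 + \left(- \frac{1}{8} - - \frac{3}{4}\right) \left(\left(-1\right) 41\right) = 22 + \left(- \frac{1}{8} + \frac{3}{4}\right) \left(-41\right) = 22 + \frac{5}{8} \left(-41\right) = 22 - \frac{205}{8} = - \frac{29}{8}$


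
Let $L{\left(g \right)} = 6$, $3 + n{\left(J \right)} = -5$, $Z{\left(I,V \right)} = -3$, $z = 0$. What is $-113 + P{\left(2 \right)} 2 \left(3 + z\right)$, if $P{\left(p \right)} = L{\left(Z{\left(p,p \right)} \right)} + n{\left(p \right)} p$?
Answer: $-173$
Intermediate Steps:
$n{\left(J \right)} = -8$ ($n{\left(J \right)} = -3 - 5 = -8$)
$P{\left(p \right)} = 6 - 8 p$
$-113 + P{\left(2 \right)} 2 \left(3 + z\right) = -113 + \left(6 - 16\right) 2 \left(3 + 0\right) = -113 + \left(6 - 16\right) 2 \cdot 3 = -113 - 60 = -173$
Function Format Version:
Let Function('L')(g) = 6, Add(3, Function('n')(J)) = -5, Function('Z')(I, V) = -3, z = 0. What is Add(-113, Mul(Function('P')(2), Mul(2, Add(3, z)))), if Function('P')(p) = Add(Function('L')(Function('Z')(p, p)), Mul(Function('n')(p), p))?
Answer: -173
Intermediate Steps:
Function('n')(J) = -8 (Function('n')(J) = Add(-3, -5) = -8)
Function('P')(p) = Add(6, Mul(-8, p))
Add(-113, Mul(Function('P')(2), Mul(2, Add(3, z)))) = Add(-113, Mul(Add(6, Mul(-8, 2)), Mul(2, Add(3, 0)))) = Add(-113, Mul(Add(6, -16), Mul(2, 3))) = Add(-113, Mul(-10, 6)) = Add(-113, -60) = -173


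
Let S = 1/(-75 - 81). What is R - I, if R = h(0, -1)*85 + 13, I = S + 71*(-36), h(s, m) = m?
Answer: 387505/156 ≈ 2484.0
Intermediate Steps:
S = -1/156 (S = 1/(-156) = -1/156 ≈ -0.0064103)
I = -398737/156 (I = -1/156 + 71*(-36) = -1/156 - 2556 = -398737/156 ≈ -2556.0)
R = -72 (R = -1*85 + 13 = -85 + 13 = -72)
R - I = -72 - 1*(-398737/156) = -72 + 398737/156 = 387505/156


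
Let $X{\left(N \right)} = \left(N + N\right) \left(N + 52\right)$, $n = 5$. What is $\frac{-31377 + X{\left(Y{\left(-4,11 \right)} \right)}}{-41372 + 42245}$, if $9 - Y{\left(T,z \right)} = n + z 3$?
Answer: $- \frac{32711}{873} \approx -37.47$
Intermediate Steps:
$Y{\left(T,z \right)} = 4 - 3 z$ ($Y{\left(T,z \right)} = 9 - \left(5 + z 3\right) = 9 - \left(5 + 3 z\right) = 4 - 3 z$)
$X{\left(N \right)} = 2 N \left(52 + N\right)$
$\frac{-31377 + X{\left(Y{\left(-4,11 \right)} \right)}}{-41372 + 42245} = \frac{-31377 + 2 \left(4 - 33\right) \left(52 + \left(4 - 33\right)\right)}{-41372 + 42245} = \frac{-31377 + 2 \left(4 - 33\right) \left(52 + \left(4 - 33\right)\right)}{873} = \left(-31377 + 2 \left(-29\right) \left(52 - 29\right)\right) \frac{1}{873} = \left(-31377 + 2 \left(-29\right) 23\right) \frac{1}{873} = \left(-31377 - 1334\right) \frac{1}{873} = \left(-32711\right) \frac{1}{873} = - \frac{32711}{873}$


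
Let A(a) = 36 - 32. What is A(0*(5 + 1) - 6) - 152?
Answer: -148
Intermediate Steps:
A(a) = 4
A(0*(5 + 1) - 6) - 152 = 4 - 152 = -148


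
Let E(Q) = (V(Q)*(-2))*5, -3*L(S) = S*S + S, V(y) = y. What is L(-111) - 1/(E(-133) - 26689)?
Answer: -103211129/25359 ≈ -4070.0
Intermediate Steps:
L(S) = -S/3 - S**2/3 (L(S) = -(S*S + S)/3 = -(S**2 + S)/3 = -(S + S**2)/3 = -S/3 - S**2/3)
E(Q) = -10*Q (E(Q) = (Q*(-2))*5 = -2*Q*5 = -10*Q)
L(-111) - 1/(E(-133) - 26689) = -1/3*(-111)*(1 - 111) - 1/(-10*(-133) - 26689) = -1/3*(-111)*(-110) - 1/(1330 - 26689) = -4070 - 1/(-25359) = -4070 - 1*(-1/25359) = -4070 + 1/25359 = -103211129/25359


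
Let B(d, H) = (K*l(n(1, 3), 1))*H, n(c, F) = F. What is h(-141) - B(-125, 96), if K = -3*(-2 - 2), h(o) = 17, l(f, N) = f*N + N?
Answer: -4591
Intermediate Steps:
l(f, N) = N + N*f (l(f, N) = N*f + N = N + N*f)
K = 12 (K = -3*(-4) = 12)
B(d, H) = 48*H (B(d, H) = (12*(1*(1 + 3)))*H = (12*(1*4))*H = (12*4)*H = 48*H)
h(-141) - B(-125, 96) = 17 - 48*96 = 17 - 1*4608 = 17 - 4608 = -4591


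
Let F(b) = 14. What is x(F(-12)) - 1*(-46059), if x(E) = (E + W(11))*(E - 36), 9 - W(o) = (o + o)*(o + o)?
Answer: 56201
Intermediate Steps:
W(o) = 9 - 4*o² (W(o) = 9 - (o + o)*(o + o) = 9 - 2*o*2*o = 9 - 4*o²)
x(E) = (-475 + E)*(-36 + E) (x(E) = (E + (9 - 4*11²))*(E - 36) = (E + (9 - 4*121))*(-36 + E) = (E + (9 - 484))*(-36 + E) = (E - 475)*(-36 + E) = (-475 + E)*(-36 + E))
x(F(-12)) - 1*(-46059) = (17100 + 14² - 511*14) - 1*(-46059) = (17100 + 196 - 7154) + 46059 = 10142 + 46059 = 56201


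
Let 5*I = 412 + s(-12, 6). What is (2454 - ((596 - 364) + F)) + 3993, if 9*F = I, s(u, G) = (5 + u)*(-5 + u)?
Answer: 31016/5 ≈ 6203.2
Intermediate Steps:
s(u, G) = (-5 + u)*(5 + u)
I = 531/5 (I = (412 + (-25 + (-12)²))/5 = (412 + (-25 + 144))/5 = (412 + 119)/5 = (⅕)*531 = 531/5 ≈ 106.20)
F = 59/5 (F = (⅑)*(531/5) = 59/5 ≈ 11.800)
(2454 - ((596 - 364) + F)) + 3993 = (2454 - ((596 - 364) + 59/5)) + 3993 = (2454 - (232 + 59/5)) + 3993 = (2454 - 1*1219/5) + 3993 = (2454 - 1219/5) + 3993 = 11051/5 + 3993 = 31016/5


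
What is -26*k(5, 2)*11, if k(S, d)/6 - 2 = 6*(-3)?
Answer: 27456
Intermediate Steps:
k(S, d) = -96 (k(S, d) = 12 + 6*(6*(-3)) = 12 + 6*(-18) = 12 - 108 = -96)
-26*k(5, 2)*11 = -26*(-96)*11 = 2496*11 = 27456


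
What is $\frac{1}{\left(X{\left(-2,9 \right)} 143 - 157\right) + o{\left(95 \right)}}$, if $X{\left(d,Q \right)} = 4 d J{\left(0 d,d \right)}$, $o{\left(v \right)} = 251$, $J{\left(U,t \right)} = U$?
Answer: $\frac{1}{94} \approx 0.010638$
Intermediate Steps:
$X{\left(d,Q \right)} = 0$ ($X{\left(d,Q \right)} = 4 d 0 d = 4 d 0 = 0$)
$\frac{1}{\left(X{\left(-2,9 \right)} 143 - 157\right) + o{\left(95 \right)}} = \frac{1}{\left(0 \cdot 143 - 157\right) + 251} = \frac{1}{\left(0 - 157\right) + 251} = \frac{1}{-157 + 251} = \frac{1}{94}$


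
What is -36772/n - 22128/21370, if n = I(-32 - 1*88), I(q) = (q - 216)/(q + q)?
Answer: -1964621548/74795 ≈ -26267.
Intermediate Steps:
I(q) = (-216 + q)/(2*q) (I(q) = (-216 + q)/((2*q)) = (-216 + q)*(1/(2*q)) = (-216 + q)/(2*q))
n = 7/5 (n = (-216 + (-32 - 1*88))/(2*(-32 - 1*88)) = (-216 + (-32 - 88))/(2*(-32 - 88)) = (½)*(-216 - 120)/(-120) = (½)*(-1/120)*(-336) = 7/5 ≈ 1.4000)
-36772/n - 22128/21370 = -36772/7/5 - 22128/21370 = -36772*5/7 - 22128*1/21370 = -183860/7 - 11064/10685 = -1964621548/74795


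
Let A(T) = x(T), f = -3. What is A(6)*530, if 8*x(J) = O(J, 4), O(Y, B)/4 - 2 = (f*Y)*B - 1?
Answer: -18815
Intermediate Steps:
O(Y, B) = 4 - 12*B*Y (O(Y, B) = 8 + 4*((-3*Y)*B - 1) = 8 + 4*(-3*B*Y - 1) = 8 + 4*(-1 - 3*B*Y) = 8 + (-4 - 12*B*Y) = 4 - 12*B*Y)
x(J) = ½ - 6*J (x(J) = (4 - 12*4*J)/8 = (4 - 48*J)/8 = ½ - 6*J)
A(T) = ½ - 6*T
A(6)*530 = (½ - 6*6)*530 = (½ - 36)*530 = -71/2*530 = -18815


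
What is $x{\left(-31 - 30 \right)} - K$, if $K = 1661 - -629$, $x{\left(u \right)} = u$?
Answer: $-2351$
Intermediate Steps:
$K = 2290$ ($K = 1661 + 629 = 2290$)
$x{\left(-31 - 30 \right)} - K = \left(-31 - 30\right) - 2290 = -61 - 2290 = -2351$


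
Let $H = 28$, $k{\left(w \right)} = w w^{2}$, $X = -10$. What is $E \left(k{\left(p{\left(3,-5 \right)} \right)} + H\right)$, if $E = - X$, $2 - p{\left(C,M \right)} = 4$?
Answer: $200$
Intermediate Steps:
$p{\left(C,M \right)} = -2$ ($p{\left(C,M \right)} = 2 - 4 = -2$)
$E = 10$ ($E = \left(-1\right) \left(-10\right) = 10$)
$k{\left(w \right)} = w^{3}$
$E \left(k{\left(p{\left(3,-5 \right)} \right)} + H\right) = 10 \left(\left(-2\right)^{3} + 28\right) = 10 \left(-8 + 28\right) = 10 \cdot 20 = 200$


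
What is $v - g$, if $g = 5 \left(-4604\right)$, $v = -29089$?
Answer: $-6069$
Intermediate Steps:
$g = -23020$
$v - g = -29089 - -23020 = -29089 + 23020 = -6069$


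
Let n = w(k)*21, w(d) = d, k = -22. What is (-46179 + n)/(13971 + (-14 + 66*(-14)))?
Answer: -46641/13033 ≈ -3.5787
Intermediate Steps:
n = -462 (n = -22*21 = -462)
(-46179 + n)/(13971 + (-14 + 66*(-14))) = (-46179 - 462)/(13971 + (-14 + 66*(-14))) = -46641/(13971 + (-14 - 924)) = -46641/(13971 - 938) = -46641/13033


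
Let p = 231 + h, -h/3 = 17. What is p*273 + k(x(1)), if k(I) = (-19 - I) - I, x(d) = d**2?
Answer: 49119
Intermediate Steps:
h = -51 (h = -3*17 = -51)
p = 180 (p = 231 - 51 = 180)
k(I) = -19 - 2*I
p*273 + k(x(1)) = 180*273 + (-19 - 2*1**2) = 49140 + (-19 - 2*1) = 49140 + (-19 - 2) = 49140 - 21 = 49119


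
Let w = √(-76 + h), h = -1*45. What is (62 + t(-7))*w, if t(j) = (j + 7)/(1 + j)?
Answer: 682*I ≈ 682.0*I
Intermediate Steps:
h = -45
w = 11*I (w = √(-76 - 45) = √(-121) = 11*I ≈ 11.0*I)
t(j) = (7 + j)/(1 + j)
(62 + t(-7))*w = (62 + (7 - 7)/(1 - 7))*(11*I) = (62 + 0/(-6))*(11*I) = (62 - ⅙*0)*(11*I) = (62 + 0)*(11*I) = 62*(11*I) = 682*I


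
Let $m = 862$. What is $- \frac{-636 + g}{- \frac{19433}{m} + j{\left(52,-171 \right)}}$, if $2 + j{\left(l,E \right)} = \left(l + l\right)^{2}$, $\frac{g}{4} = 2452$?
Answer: $- \frac{7906264}{9302235} \approx -0.84993$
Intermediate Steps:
$g = 9808$ ($g = 4 \cdot 2452 = 9808$)
$j{\left(l,E \right)} = -2 + 4 l^{2}$ ($j{\left(l,E \right)} = -2 + \left(l + l\right)^{2} = -2 + \left(2 l\right)^{2} = -2 + 4 l^{2}$)
$- \frac{-636 + g}{- \frac{19433}{m} + j{\left(52,-171 \right)}} = - \frac{-636 + 9808}{- \frac{19433}{862} - \left(2 - 4 \cdot 52^{2}\right)} = - \frac{9172}{\left(-19433\right) \frac{1}{862} + \left(-2 + 4 \cdot 2704\right)} = - \frac{9172}{- \frac{19433}{862} + \left(-2 + 10816\right)} = - \frac{9172}{- \frac{19433}{862} + 10814} = - \frac{9172}{\frac{9302235}{862}} = - \frac{9172 \cdot 862}{9302235} = \left(-1\right) \frac{7906264}{9302235} = - \frac{7906264}{9302235}$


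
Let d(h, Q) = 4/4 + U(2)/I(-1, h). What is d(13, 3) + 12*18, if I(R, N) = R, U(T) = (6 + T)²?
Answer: 153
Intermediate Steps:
d(h, Q) = -63 (d(h, Q) = 4/4 + (6 + 2)²/(-1) = 4*(¼) + 8²*(-1) = 1 + 64*(-1) = 1 - 64 = -63)
d(13, 3) + 12*18 = -63 + 12*18 = -63 + 216 = 153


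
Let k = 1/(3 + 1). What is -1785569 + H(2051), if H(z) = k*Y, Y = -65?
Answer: -7142341/4 ≈ -1.7856e+6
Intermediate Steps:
k = 1/4 ≈ 0.25000
H(z) = -65/4 (H(z) = (1/4)*(-65) = -65/4)
-1785569 + H(2051) = -1785569 - 65/4 = -7142341/4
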